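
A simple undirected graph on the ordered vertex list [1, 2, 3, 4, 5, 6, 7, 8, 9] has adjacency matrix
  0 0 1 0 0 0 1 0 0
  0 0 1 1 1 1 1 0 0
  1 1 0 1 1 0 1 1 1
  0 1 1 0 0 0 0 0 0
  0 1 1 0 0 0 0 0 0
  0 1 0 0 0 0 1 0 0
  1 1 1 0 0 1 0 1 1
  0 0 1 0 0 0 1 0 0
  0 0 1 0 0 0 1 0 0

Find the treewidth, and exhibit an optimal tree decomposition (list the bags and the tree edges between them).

The largest bag has 3 vertices, giving width 2; this decomposition certifies tw(G) ≤ 2. On the other hand G contains the 3-clique {2, 3, 4}. A clique must lie in a single bag of any decomposition, so no decomposition can have width below 2. Therefore the treewidth is 2.

Treewidth 2.
One such decomposition:
Bags: B1 = {2, 3, 7}  B2 = {3, 7, 8}  B3 = {3, 7, 9}  B4 = {1, 3, 7}  B5 = {2, 6, 7}  B6 = {2, 3, 5}  B7 = {2, 3, 4}
Tree: B1–B2, B2–B3, B3–B4, B1–B5, B1–B6, B1–B7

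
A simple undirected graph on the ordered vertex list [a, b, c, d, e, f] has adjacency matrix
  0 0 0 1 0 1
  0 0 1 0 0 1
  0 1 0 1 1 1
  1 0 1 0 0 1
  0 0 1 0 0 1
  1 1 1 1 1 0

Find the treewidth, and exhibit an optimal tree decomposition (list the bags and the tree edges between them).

The largest bag has 3 vertices, giving width 2; this decomposition certifies tw(G) ≤ 2. Conversely, {c, d, f} is a clique of size 3, and the vertices of any clique must share a bag in every tree decomposition; so some bag has ≥ 3 vertices and tw(G) ≥ 2. Therefore the treewidth is 2.

Treewidth 2.
One optimal decomposition is:
Bags: B1 = {b, c, f}  B2 = {c, d, f}  B3 = {a, d, f}  B4 = {c, e, f}
Tree: B1–B2, B2–B3, B1–B4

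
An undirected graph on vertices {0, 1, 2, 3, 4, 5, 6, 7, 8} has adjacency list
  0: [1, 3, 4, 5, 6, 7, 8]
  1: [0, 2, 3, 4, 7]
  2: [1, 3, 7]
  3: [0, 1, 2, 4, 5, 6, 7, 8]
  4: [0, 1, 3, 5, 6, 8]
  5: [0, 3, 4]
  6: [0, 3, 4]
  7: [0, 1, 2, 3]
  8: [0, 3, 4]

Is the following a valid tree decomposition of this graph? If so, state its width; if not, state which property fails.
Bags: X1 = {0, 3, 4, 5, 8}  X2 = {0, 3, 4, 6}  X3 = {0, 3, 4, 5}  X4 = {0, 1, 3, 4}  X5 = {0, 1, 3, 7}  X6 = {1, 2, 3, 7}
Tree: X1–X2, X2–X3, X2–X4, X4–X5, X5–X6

A tree decomposition must satisfy three properties: every vertex lies in some bag; for every edge, both endpoints lie together in some bag; and for every vertex, the bags containing it form a connected subtree. Here bags containing vertex 5 are not connected in the tree, so the decomposition is invalid.

No — bags containing vertex 5 are not connected in the tree.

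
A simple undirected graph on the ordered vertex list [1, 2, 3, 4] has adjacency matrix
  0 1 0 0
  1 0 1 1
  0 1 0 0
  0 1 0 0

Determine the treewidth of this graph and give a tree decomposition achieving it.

Treewidth 1.
One optimal decomposition is:
Bags: B1 = {1, 2}  B2 = {2, 3}  B3 = {2, 4}
Tree: B1–B2, B1–B3

Every bag has size at most 2, so the width is 2 − 1 = 1 and tw(G) ≤ 1. G has an edge, so its treewidth is at least 1. Combining the bounds, tw(G) = 1.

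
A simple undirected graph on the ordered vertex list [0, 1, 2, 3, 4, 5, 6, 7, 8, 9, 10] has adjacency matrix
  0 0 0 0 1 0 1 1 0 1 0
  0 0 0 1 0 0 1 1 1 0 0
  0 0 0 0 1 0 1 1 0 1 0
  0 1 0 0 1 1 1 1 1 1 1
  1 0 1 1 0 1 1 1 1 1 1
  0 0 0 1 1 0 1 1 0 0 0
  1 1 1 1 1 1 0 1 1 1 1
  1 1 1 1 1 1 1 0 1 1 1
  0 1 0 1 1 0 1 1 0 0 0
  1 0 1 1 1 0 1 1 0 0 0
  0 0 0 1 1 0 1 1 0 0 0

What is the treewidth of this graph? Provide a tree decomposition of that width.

Treewidth 4.
One such decomposition:
Bags: B1 = {0, 4, 6, 7, 9}  B2 = {2, 4, 6, 7, 9}  B3 = {3, 4, 6, 7, 9}  B4 = {3, 4, 6, 7, 8}  B5 = {3, 4, 6, 7, 10}  B6 = {3, 4, 5, 6, 7}  B7 = {1, 3, 6, 7, 8}
Tree: B1–B2, B2–B3, B3–B4, B4–B5, B3–B6, B4–B7

Every bag has size at most 5, so the width is 5 − 1 = 4 and tw(G) ≤ 4. On the other hand G contains the 5-clique {1, 3, 6, 7, 8}. A clique must lie in a single bag of any decomposition, so no decomposition can have width below 4. Therefore the treewidth is 4.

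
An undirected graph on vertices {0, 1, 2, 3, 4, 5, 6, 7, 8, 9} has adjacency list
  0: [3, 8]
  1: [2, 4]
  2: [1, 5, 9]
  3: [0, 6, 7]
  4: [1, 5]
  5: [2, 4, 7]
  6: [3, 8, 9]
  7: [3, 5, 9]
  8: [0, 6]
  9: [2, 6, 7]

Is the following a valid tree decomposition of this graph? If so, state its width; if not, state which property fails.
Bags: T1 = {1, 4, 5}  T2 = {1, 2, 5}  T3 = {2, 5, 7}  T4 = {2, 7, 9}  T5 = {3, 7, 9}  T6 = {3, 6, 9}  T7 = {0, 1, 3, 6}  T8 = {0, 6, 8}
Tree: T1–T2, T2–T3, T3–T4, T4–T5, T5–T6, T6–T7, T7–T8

No — bags containing vertex 1 are not connected in the tree.

A tree decomposition must satisfy three properties: every vertex lies in some bag; for every edge, both endpoints lie together in some bag; and for every vertex, the bags containing it form a connected subtree. Here bags containing vertex 1 are not connected in the tree, so the decomposition is invalid.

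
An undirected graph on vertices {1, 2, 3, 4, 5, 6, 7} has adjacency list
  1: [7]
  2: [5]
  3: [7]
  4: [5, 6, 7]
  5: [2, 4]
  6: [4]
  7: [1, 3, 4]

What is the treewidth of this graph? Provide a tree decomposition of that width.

Treewidth 1.
One such decomposition:
Bags: B1 = {4, 7}  B2 = {4, 6}  B3 = {4, 5}  B4 = {3, 7}  B5 = {1, 7}  B6 = {2, 5}
Tree: B1–B2, B1–B3, B1–B4, B4–B5, B3–B6

Every bag has size at most 2, so the width is 2 − 1 = 1 and tw(G) ≤ 1. Since G has at least one edge (e.g. 4–7), it is not an edgeless graph, so tw(G) ≥ 1. Hence tw(G) = 1 exactly.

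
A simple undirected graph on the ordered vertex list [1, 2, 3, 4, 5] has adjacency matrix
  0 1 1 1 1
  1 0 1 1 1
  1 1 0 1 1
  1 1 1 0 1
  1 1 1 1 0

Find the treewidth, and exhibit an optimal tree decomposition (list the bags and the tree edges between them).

Treewidth 4.
One optimal decomposition is:
Bags: B1 = {1, 2, 3, 4, 5}
Tree: (single bag)

With just one bag of size 5, the width is 5 − 1 = 4, so tw(G) ≤ 4. Conversely, {1, 2, 3, 4, 5} is a clique of size 5, and the vertices of any clique must share a bag in every tree decomposition; so some bag has ≥ 5 vertices and tw(G) ≥ 4. Therefore the treewidth is 4.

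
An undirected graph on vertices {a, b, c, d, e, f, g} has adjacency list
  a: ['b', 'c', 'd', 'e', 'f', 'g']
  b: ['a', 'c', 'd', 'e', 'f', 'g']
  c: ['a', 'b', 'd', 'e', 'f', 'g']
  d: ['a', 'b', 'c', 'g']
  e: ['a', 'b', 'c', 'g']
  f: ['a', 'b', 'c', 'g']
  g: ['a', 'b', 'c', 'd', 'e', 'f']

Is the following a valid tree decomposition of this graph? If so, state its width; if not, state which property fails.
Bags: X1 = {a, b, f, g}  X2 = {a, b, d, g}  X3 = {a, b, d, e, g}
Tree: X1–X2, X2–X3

No — vertex c appears in no bag.

A tree decomposition must satisfy three properties: every vertex lies in some bag; for every edge, both endpoints lie together in some bag; and for every vertex, the bags containing it form a connected subtree. Here vertex c appears in no bag, so the decomposition is invalid.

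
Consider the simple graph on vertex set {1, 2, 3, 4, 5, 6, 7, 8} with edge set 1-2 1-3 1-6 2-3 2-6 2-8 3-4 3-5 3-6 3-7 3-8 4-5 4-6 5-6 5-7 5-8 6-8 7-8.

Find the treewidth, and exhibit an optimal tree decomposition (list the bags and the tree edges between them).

Treewidth 3.
One optimal decomposition is:
Bags: B1 = {3, 4, 5, 6}  B2 = {3, 5, 6, 8}  B3 = {2, 3, 6, 8}  B4 = {3, 5, 7, 8}  B5 = {1, 2, 3, 6}
Tree: B1–B2, B2–B3, B2–B4, B3–B5

Each bag holds 4 vertices, so the decomposition has width 3, which upper-bounds the treewidth. On the other hand G contains the 4-clique {2, 3, 6, 8}. A clique must lie in a single bag of any decomposition, so no decomposition can have width below 3. Therefore the treewidth is 3.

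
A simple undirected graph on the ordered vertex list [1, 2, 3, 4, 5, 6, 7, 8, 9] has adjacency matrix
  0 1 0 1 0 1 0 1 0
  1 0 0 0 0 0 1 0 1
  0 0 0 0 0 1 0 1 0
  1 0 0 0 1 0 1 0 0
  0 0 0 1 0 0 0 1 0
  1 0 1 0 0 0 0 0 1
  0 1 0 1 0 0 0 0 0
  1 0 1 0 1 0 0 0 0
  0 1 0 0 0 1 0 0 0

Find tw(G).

A width-3 tree decomposition is:
Bags: B1 = {3, 5, 6, 8}  B2 = {1, 5, 6, 8}  B3 = {1, 4, 5, 6}  B4 = {1, 4, 6, 9}  B5 = {1, 2, 4, 9}  B6 = {2, 4, 7, 9}
Tree: B1–B2, B2–B3, B3–B4, B4–B5, B5–B6
The largest bag has 4 vertices, giving width 3; this decomposition certifies tw(G) ≤ 3. For the lower bound: the 4 vertex sets {3,5,8}, {6}, {1}, {2,4,7,9} are disjoint, each induces a connected subgraph, and every pair is joined by at least one edge of G. Contracting each set to a single vertex therefore yields K_{4} as a minor, and since treewidth is minor-monotone, tw(G) ≥ tw(K_{4}) = 3. Combining the bounds, tw(G) = 3.

3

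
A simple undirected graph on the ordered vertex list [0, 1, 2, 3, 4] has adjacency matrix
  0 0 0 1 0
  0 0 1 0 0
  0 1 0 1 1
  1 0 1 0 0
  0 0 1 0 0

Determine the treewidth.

A width-1 tree decomposition is:
Bags: B1 = {2, 3}  B2 = {2, 4}  B3 = {1, 2}  B4 = {0, 3}
Tree: B1–B2, B1–B3, B1–B4
The largest bag has 2 vertices, giving width 1; this decomposition certifies tw(G) ≤ 1. G has an edge, so its treewidth is at least 1. Combining the bounds, tw(G) = 1.

1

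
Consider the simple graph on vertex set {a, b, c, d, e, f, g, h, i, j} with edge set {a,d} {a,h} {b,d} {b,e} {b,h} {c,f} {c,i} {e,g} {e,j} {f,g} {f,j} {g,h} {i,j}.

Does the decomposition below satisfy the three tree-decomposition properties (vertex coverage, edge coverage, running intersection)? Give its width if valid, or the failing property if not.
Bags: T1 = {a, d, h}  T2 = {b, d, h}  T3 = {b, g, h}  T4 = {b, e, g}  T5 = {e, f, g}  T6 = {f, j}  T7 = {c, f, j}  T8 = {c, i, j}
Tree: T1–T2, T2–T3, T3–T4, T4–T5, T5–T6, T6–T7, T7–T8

A tree decomposition must satisfy three properties: every vertex lies in some bag; for every edge, both endpoints lie together in some bag; and for every vertex, the bags containing it form a connected subtree. Here edge (e,j) lies in no bag, so the decomposition is invalid.

No — edge (e,j) lies in no bag.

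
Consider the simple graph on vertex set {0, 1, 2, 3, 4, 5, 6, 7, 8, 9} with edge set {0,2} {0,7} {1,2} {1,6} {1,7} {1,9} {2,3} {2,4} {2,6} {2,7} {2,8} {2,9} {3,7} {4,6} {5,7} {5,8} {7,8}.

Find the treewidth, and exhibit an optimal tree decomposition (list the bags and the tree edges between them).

Treewidth 2.
Bags: B1 = {1, 2, 9}  B2 = {1, 2, 7}  B3 = {1, 2, 6}  B4 = {2, 7, 8}  B5 = {2, 4, 6}  B6 = {0, 2, 7}  B7 = {5, 7, 8}  B8 = {2, 3, 7}
Tree: B1–B2, B2–B3, B2–B4, B3–B5, B4–B6, B4–B7, B6–B8

The largest bag has 3 vertices, giving width 2; this decomposition certifies tw(G) ≤ 2. Conversely, {1, 2, 9} is a clique of size 3, and the vertices of any clique must share a bag in every tree decomposition; so some bag has ≥ 3 vertices and tw(G) ≥ 2. Therefore the treewidth is 2.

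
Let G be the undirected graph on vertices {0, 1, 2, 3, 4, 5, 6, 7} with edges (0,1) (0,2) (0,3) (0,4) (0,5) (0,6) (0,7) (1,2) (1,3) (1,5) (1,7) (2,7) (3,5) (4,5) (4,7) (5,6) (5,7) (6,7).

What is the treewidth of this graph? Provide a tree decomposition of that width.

Treewidth 3.
One such decomposition:
Bags: B1 = {0, 1, 5, 7}  B2 = {0, 4, 5, 7}  B3 = {0, 5, 6, 7}  B4 = {0, 1, 2, 7}  B5 = {0, 1, 3, 5}
Tree: B1–B2, B2–B3, B1–B4, B1–B5

Every bag has size at most 4, so the width is 4 − 1 = 3 and tw(G) ≤ 3. On the other hand G contains the 4-clique {0, 1, 2, 7}. A clique must lie in a single bag of any decomposition, so no decomposition can have width below 3. Combining the bounds, tw(G) = 3.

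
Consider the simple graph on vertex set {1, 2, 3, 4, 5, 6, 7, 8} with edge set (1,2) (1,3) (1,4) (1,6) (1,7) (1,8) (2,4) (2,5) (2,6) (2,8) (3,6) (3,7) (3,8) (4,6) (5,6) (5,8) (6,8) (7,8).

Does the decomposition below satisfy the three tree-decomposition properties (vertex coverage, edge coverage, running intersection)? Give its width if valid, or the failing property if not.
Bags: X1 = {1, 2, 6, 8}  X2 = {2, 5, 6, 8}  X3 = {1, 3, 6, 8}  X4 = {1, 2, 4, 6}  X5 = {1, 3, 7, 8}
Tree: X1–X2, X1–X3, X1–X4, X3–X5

Yes; width 3.

Checking the three conditions: (i) the bags cover all of {1, 2, 3, 4, 5, 6, 7, 8}; (ii) for each edge, some bag contains both endpoints; (iii) the bags containing any fixed vertex form a subtree. All hold, so the decomposition is valid with width 4 − 1 = 3.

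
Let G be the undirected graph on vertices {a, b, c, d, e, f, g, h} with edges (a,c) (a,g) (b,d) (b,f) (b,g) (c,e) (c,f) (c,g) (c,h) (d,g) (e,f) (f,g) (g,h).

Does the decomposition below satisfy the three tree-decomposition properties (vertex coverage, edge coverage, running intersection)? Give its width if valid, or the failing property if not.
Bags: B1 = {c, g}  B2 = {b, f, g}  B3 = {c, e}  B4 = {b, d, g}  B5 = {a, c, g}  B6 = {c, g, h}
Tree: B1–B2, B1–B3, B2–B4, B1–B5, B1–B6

No — edge (f,c) lies in no bag.

A tree decomposition must satisfy three properties: every vertex lies in some bag; for every edge, both endpoints lie together in some bag; and for every vertex, the bags containing it form a connected subtree. Here edge (f,c) lies in no bag, so the decomposition is invalid.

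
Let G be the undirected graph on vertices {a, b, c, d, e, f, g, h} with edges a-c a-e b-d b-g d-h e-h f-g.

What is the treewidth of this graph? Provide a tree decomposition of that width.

Each bag holds 2 vertices, so the decomposition has width 1, which upper-bounds the treewidth. Any graph with an edge has treewidth ≥ 1, and G has the edge f–g. Therefore the treewidth is 1.

Treewidth 1.
One optimal decomposition is:
Bags: B1 = {f, g}  B2 = {b, g}  B3 = {b, d}  B4 = {d, h}  B5 = {e, h}  B6 = {a, e}  B7 = {a, c}
Tree: B1–B2, B2–B3, B3–B4, B4–B5, B5–B6, B6–B7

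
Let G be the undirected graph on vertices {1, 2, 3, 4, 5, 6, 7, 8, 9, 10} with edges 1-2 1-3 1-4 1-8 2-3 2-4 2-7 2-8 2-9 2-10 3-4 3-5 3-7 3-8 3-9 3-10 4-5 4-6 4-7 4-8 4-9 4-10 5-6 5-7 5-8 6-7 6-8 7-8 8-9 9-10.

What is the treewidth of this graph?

4

A width-4 tree decomposition is:
Bags: B1 = {4, 5, 6, 7, 8}  B2 = {3, 4, 5, 7, 8}  B3 = {2, 3, 4, 7, 8}  B4 = {2, 3, 4, 8, 9}  B5 = {2, 3, 4, 9, 10}  B6 = {1, 2, 3, 4, 8}
Tree: B1–B2, B2–B3, B3–B4, B4–B5, B4–B6
Every bag has size at most 5, so the width is 5 − 1 = 4 and tw(G) ≤ 4. Conversely, {1, 2, 3, 4, 8} is a clique of size 5, and the vertices of any clique must share a bag in every tree decomposition; so some bag has ≥ 5 vertices and tw(G) ≥ 4. Combining the bounds, tw(G) = 4.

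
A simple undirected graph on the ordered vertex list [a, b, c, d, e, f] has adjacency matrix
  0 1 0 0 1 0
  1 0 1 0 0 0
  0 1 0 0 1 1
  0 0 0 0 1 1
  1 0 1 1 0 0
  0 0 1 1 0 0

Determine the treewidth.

A width-2 tree decomposition is:
Bags: B1 = {a, b, c}  B2 = {a, c, e}  B3 = {c, e, f}  B4 = {d, e, f}
Tree: B1–B2, B2–B3, B3–B4
The largest bag has 3 vertices, giving width 2; this decomposition certifies tw(G) ≤ 2. The edges b–a–e–c–b form a cycle, so G is not a tree and its treewidth is at least 2. Hence tw(G) = 2 exactly.

2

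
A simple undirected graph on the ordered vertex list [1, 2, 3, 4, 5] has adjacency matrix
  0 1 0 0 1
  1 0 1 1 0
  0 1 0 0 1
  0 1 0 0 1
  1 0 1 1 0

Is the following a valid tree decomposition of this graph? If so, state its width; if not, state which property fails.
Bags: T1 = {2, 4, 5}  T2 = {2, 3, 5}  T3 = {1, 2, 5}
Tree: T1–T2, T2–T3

Yes; width 2.

Every vertex of G appears in some bag (union = {1, 2, 3, 4, 5}); every edge is covered by a bag; and for each vertex v the set of bags containing v is connected in the bag tree. The decomposition is therefore valid. The largest bag has 3 vertices, so the width is 2.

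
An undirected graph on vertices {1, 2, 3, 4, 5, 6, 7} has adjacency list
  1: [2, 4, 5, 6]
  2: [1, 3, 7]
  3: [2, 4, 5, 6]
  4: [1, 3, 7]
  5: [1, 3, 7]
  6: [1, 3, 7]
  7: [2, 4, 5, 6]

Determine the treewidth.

A width-3 tree decomposition is:
Bags: B1 = {1, 3, 5, 7}  B2 = {1, 3, 4, 7}  B3 = {1, 3, 6, 7}  B4 = {1, 2, 3, 7}
Tree: B1–B2, B2–B3, B3–B4
The largest bag has 4 vertices, giving width 3; this decomposition certifies tw(G) ≤ 3. For the lower bound: the 4 vertex sets {1,5}, {3,4}, {7}, {6} are disjoint, each induces a connected subgraph, and every pair is joined by at least one edge of G. Contracting each set to a single vertex therefore yields K_{4} as a minor, and since treewidth is minor-monotone, tw(G) ≥ tw(K_{4}) = 3. Hence tw(G) = 3 exactly.

3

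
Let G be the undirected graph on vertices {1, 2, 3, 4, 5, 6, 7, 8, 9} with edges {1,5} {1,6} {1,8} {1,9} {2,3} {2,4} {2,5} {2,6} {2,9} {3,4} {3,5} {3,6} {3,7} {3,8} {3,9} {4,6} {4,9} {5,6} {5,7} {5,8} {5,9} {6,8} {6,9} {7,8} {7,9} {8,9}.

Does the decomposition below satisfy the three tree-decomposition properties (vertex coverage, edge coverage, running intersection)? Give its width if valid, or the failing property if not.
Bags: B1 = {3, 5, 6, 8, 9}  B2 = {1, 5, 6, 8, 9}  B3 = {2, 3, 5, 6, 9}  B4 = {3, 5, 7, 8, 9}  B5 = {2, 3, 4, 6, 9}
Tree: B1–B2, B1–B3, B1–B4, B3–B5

Checking the three conditions: (i) the bags cover all of {1, 2, 3, 4, 5, 6, 7, 8, 9}; (ii) for each edge, some bag contains both endpoints; (iii) the bags containing any fixed vertex form a subtree. All hold, so the decomposition is valid with width 5 − 1 = 4.

Yes; width 4.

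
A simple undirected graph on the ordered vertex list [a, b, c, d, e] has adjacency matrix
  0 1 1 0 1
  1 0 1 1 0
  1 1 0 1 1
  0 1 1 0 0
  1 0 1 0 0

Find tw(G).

2

A width-2 tree decomposition is:
Bags: B1 = {a, b, c}  B2 = {a, c, e}  B3 = {b, c, d}
Tree: B1–B2, B1–B3
Every bag has size at most 3, so the width is 3 − 1 = 2 and tw(G) ≤ 2. For the lower bound, the 3 vertices {b, c, d} are pairwise adjacent, and any tree decomposition puts a clique entirely inside one bag — forcing width ≥ 2. Combining the bounds, tw(G) = 2.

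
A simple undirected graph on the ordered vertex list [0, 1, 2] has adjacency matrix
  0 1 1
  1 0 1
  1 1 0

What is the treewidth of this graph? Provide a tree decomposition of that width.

A single bag containing all 3 vertices is trivially a valid decomposition of width 2. Conversely, {0, 1, 2} is a clique of size 3, and the vertices of any clique must share a bag in every tree decomposition; so some bag has ≥ 3 vertices and tw(G) ≥ 2. The upper and lower bounds meet at 2, so that is the treewidth.

Treewidth 2.
One such decomposition:
Bags: B1 = {0, 1, 2}
Tree: (single bag)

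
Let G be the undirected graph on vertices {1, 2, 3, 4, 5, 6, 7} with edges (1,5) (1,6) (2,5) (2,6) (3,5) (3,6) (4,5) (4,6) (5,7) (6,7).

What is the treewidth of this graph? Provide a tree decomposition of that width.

Treewidth 2.
One such decomposition:
Bags: B1 = {4, 5, 6}  B2 = {2, 5, 6}  B3 = {5, 6, 7}  B4 = {1, 5, 6}  B5 = {3, 5, 6}
Tree: B1–B2, B2–B3, B3–B4, B4–B5

The largest bag has 3 vertices, giving width 2; this decomposition certifies tw(G) ≤ 2. Since 5–4–6–2–5 is a cycle in G, G is not acyclic. Forests are exactly the graphs of treewidth ≤ 1, so tw(G) ≥ 2. Combining the bounds, tw(G) = 2.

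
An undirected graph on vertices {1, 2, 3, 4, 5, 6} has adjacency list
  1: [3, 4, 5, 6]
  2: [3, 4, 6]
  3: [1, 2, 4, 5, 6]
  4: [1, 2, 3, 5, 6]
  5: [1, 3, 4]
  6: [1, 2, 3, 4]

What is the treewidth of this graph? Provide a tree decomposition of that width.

Treewidth 3.
One such decomposition:
Bags: B1 = {1, 3, 4, 6}  B2 = {1, 3, 4, 5}  B3 = {2, 3, 4, 6}
Tree: B1–B2, B1–B3

Each bag holds 4 vertices, so the decomposition has width 3, which upper-bounds the treewidth. For the lower bound, the 4 vertices {1, 3, 4, 5} are pairwise adjacent, and any tree decomposition puts a clique entirely inside one bag — forcing width ≥ 3. Therefore the treewidth is 3.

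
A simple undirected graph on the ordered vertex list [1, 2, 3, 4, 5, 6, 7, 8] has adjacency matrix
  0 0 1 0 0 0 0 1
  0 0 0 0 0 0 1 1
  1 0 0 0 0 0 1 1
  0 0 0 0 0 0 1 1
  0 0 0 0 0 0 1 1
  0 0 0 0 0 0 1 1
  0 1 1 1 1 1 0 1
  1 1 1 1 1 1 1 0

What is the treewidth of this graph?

2

A width-2 tree decomposition is:
Bags: B1 = {4, 7, 8}  B2 = {3, 7, 8}  B3 = {5, 7, 8}  B4 = {1, 3, 8}  B5 = {6, 7, 8}  B6 = {2, 7, 8}
Tree: B1–B2, B2–B3, B2–B4, B2–B5, B5–B6
Each bag holds 3 vertices, so the decomposition has width 2, which upper-bounds the treewidth. On the other hand G contains the 3-clique {1, 3, 8}. A clique must lie in a single bag of any decomposition, so no decomposition can have width below 2. Therefore the treewidth is 2.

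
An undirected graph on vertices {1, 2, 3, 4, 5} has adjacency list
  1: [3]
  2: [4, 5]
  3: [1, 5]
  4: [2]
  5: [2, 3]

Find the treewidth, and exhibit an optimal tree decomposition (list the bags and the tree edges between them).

Treewidth 1.
One optimal decomposition is:
Bags: B1 = {3, 5}  B2 = {1, 3}  B3 = {2, 5}  B4 = {2, 4}
Tree: B1–B2, B1–B3, B3–B4

Every bag has size at most 2, so the width is 2 − 1 = 1 and tw(G) ≤ 1. Any graph with an edge has treewidth ≥ 1, and G has the edge 5–3. Therefore the treewidth is 1.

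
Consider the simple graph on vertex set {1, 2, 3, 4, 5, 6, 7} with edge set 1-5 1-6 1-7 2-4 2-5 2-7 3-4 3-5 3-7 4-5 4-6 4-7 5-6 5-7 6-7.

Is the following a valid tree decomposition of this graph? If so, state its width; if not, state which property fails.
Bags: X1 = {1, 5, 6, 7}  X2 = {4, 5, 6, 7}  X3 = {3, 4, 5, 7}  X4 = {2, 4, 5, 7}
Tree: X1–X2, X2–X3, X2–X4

Yes; width 3.

Vertex coverage: the bags together contain {1, 2, 3, 4, 5, 6, 7}, the full vertex set. Edge coverage: each edge of G has both endpoints in at least one bag. Running intersection: for every vertex, the bags containing it form a connected subtree. All three properties hold, so this is a valid tree decomposition of width max|bag| − 1 = 3, and hence tw(G) ≤ 3.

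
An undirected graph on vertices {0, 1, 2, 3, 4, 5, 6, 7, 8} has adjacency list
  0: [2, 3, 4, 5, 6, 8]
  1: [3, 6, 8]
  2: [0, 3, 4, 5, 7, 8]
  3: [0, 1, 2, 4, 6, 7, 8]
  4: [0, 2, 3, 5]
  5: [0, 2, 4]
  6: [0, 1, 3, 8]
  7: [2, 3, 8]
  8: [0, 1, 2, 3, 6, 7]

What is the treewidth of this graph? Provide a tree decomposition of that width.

Treewidth 3.
One optimal decomposition is:
Bags: B1 = {0, 2, 3, 4}  B2 = {0, 2, 3, 8}  B3 = {0, 3, 6, 8}  B4 = {0, 2, 4, 5}  B5 = {2, 3, 7, 8}  B6 = {1, 3, 6, 8}
Tree: B1–B2, B2–B3, B1–B4, B2–B5, B3–B6

Every bag has size at most 4, so the width is 4 − 1 = 3 and tw(G) ≤ 3. On the other hand G contains the 4-clique {0, 2, 3, 8}. A clique must lie in a single bag of any decomposition, so no decomposition can have width below 3. Therefore the treewidth is 3.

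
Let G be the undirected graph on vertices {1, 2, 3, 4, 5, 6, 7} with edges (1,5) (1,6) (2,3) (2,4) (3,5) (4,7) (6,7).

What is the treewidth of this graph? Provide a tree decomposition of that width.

Treewidth 2.
One optimal decomposition is:
Bags: B1 = {2, 3, 4}  B2 = {3, 4, 5}  B3 = {1, 4, 5}  B4 = {1, 4, 6}  B5 = {4, 6, 7}
Tree: B1–B2, B2–B3, B3–B4, B4–B5

Every bag has size at most 3, so the width is 3 − 1 = 2 and tw(G) ≤ 2. The edges 4–2–3–5–1–6–7–4 form a cycle, so G is not a tree and its treewidth is at least 2. Hence tw(G) = 2 exactly.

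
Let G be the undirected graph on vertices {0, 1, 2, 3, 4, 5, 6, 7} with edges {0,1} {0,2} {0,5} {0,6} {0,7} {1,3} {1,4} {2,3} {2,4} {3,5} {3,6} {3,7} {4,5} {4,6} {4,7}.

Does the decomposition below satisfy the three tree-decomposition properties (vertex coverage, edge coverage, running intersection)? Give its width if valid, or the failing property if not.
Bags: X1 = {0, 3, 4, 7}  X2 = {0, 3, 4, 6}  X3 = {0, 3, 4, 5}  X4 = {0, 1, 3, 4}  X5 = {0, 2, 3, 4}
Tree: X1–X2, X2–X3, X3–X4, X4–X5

Yes; width 3.

Checking the three conditions: (i) the bags cover all of {0, 1, 2, 3, 4, 5, 6, 7}; (ii) for each edge, some bag contains both endpoints; (iii) the bags containing any fixed vertex form a subtree. All hold, so the decomposition is valid with width 4 − 1 = 3.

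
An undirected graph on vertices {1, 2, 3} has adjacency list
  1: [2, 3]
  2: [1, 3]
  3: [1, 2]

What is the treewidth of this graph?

A width-2 tree decomposition is:
Bags: B1 = {1, 2, 3}
Tree: (single bag)
A single bag containing all 3 vertices is trivially a valid decomposition of width 2. Conversely, {1, 2, 3} is a clique of size 3, and the vertices of any clique must share a bag in every tree decomposition; so some bag has ≥ 3 vertices and tw(G) ≥ 2. Hence tw(G) = 2 exactly.

2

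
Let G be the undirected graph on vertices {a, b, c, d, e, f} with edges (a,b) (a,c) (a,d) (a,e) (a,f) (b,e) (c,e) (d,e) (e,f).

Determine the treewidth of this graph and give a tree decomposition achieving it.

Every bag has size at most 3, so the width is 3 − 1 = 2 and tw(G) ≤ 2. On the other hand G contains the 3-clique {a, d, e}. A clique must lie in a single bag of any decomposition, so no decomposition can have width below 2. Hence tw(G) = 2 exactly.

Treewidth 2.
One optimal decomposition is:
Bags: B1 = {a, c, e}  B2 = {a, d, e}  B3 = {a, e, f}  B4 = {a, b, e}
Tree: B1–B2, B1–B3, B1–B4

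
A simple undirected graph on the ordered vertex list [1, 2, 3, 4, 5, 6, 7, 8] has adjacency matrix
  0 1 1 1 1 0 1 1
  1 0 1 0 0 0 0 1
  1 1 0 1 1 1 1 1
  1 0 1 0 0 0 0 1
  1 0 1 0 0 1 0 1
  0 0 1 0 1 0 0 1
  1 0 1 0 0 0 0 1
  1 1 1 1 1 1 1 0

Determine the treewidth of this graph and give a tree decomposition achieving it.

Treewidth 3.
Bags: B1 = {3, 5, 6, 8}  B2 = {1, 3, 5, 8}  B3 = {1, 3, 4, 8}  B4 = {1, 2, 3, 8}  B5 = {1, 3, 7, 8}
Tree: B1–B2, B2–B3, B3–B4, B3–B5

Every bag has size at most 4, so the width is 4 − 1 = 3 and tw(G) ≤ 3. Conversely, {1, 2, 3, 8} is a clique of size 4, and the vertices of any clique must share a bag in every tree decomposition; so some bag has ≥ 4 vertices and tw(G) ≥ 3. The upper and lower bounds meet at 3, so that is the treewidth.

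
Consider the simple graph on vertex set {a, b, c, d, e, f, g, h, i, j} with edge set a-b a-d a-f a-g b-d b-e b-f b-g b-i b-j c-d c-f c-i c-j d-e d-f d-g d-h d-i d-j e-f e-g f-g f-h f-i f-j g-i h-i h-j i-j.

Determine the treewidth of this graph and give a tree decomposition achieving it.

Each bag holds 5 vertices, so the decomposition has width 4, which upper-bounds the treewidth. Conversely, {d, f, h, i, j} is a clique of size 5, and the vertices of any clique must share a bag in every tree decomposition; so some bag has ≥ 5 vertices and tw(G) ≥ 4. Combining the bounds, tw(G) = 4.

Treewidth 4.
One such decomposition:
Bags: B1 = {b, d, f, g, i}  B2 = {a, b, d, f, g}  B3 = {b, d, f, i, j}  B4 = {b, d, e, f, g}  B5 = {d, f, h, i, j}  B6 = {c, d, f, i, j}
Tree: B1–B2, B1–B3, B1–B4, B3–B5, B5–B6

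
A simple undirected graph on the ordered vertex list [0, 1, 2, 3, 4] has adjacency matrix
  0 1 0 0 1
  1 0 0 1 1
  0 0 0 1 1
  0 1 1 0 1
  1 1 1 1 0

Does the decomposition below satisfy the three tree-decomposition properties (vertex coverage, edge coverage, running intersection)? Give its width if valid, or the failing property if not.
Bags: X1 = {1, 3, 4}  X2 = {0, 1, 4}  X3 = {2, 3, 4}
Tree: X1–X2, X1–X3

Every vertex of G appears in some bag (union = {0, 1, 2, 3, 4}); every edge is covered by a bag; and for each vertex v the set of bags containing v is connected in the bag tree. The decomposition is therefore valid. The largest bag has 3 vertices, so the width is 2.

Yes; width 2.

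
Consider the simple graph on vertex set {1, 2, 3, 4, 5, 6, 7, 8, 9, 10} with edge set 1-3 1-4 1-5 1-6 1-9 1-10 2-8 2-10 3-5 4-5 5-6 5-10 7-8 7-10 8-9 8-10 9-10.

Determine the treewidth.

A width-2 tree decomposition is:
Bags: B1 = {1, 9, 10}  B2 = {8, 9, 10}  B3 = {2, 8, 10}  B4 = {7, 8, 10}  B5 = {1, 5, 10}  B6 = {1, 5, 6}  B7 = {1, 3, 5}  B8 = {1, 4, 5}
Tree: B1–B2, B2–B3, B3–B4, B1–B5, B5–B6, B6–B7, B5–B8
The largest bag has 3 vertices, giving width 2; this decomposition certifies tw(G) ≤ 2. Conversely, {8, 9, 10} is a clique of size 3, and the vertices of any clique must share a bag in every tree decomposition; so some bag has ≥ 3 vertices and tw(G) ≥ 2. Combining the bounds, tw(G) = 2.

2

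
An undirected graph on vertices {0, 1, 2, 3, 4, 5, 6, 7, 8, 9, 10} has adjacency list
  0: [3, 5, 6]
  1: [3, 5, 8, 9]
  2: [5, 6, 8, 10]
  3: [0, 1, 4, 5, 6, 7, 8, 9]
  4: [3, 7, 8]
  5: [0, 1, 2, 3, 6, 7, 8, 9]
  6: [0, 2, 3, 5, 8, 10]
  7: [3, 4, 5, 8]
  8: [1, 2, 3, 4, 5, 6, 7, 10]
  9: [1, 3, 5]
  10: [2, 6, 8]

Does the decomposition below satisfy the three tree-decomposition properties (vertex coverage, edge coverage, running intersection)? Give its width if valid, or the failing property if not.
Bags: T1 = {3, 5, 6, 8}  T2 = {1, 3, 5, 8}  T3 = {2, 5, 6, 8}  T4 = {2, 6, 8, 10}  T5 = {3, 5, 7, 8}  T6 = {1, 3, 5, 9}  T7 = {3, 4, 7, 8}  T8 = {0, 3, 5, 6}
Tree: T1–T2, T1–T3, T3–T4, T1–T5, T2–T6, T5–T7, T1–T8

Every vertex of G appears in some bag (union = {0, 1, 2, 3, 4, 5, 6, 7, 8, 9, 10}); every edge is covered by a bag; and for each vertex v the set of bags containing v is connected in the bag tree. The decomposition is therefore valid. The largest bag has 4 vertices, so the width is 3.

Yes; width 3.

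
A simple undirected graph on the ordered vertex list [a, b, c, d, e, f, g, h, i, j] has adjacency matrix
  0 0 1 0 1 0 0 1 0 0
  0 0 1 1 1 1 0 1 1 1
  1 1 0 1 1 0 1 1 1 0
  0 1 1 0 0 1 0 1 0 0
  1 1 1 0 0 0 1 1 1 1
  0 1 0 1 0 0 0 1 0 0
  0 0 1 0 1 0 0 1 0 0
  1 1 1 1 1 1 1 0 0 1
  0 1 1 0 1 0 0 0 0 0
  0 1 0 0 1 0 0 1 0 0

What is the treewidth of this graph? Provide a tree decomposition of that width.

Treewidth 3.
Bags: B1 = {b, c, d, h}  B2 = {b, c, e, h}  B3 = {c, e, g, h}  B4 = {b, e, h, j}  B5 = {b, c, e, i}  B6 = {a, c, e, h}  B7 = {b, d, f, h}
Tree: B1–B2, B2–B3, B2–B4, B2–B5, B2–B6, B1–B7

Each bag holds 4 vertices, so the decomposition has width 3, which upper-bounds the treewidth. Conversely, {c, e, g, h} is a clique of size 4, and the vertices of any clique must share a bag in every tree decomposition; so some bag has ≥ 4 vertices and tw(G) ≥ 3. Therefore the treewidth is 3.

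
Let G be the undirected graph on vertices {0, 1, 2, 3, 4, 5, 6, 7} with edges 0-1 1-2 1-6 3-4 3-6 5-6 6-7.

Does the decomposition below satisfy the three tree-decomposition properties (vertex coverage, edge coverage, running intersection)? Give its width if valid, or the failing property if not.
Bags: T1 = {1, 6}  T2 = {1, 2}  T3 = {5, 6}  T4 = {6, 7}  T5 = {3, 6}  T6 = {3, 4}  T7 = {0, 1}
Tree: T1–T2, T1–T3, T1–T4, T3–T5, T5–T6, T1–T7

Yes; width 1.

Vertex coverage: the bags together contain {0, 1, 2, 3, 4, 5, 6, 7}, the full vertex set. Edge coverage: each edge of G has both endpoints in at least one bag. Running intersection: for every vertex, the bags containing it form a connected subtree. All three properties hold, so this is a valid tree decomposition of width max|bag| − 1 = 1, and hence tw(G) ≤ 1.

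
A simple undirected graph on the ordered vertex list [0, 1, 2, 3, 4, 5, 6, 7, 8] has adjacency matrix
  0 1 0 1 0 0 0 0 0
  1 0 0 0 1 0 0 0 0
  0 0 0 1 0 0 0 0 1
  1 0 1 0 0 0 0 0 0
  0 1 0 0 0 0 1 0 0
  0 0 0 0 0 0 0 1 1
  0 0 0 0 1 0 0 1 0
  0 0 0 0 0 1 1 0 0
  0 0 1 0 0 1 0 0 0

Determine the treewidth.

2

A width-2 tree decomposition is:
Bags: B1 = {0, 2, 3}  B2 = {0, 2, 8}  B3 = {0, 5, 8}  B4 = {0, 5, 7}  B5 = {0, 6, 7}  B6 = {0, 4, 6}  B7 = {0, 1, 4}
Tree: B1–B2, B2–B3, B3–B4, B4–B5, B5–B6, B6–B7
Every bag has size at most 3, so the width is 3 − 1 = 2 and tw(G) ≤ 2. The edges 0–3–2–8–5–7–6–4–1–0 form a cycle, so G is not a tree and its treewidth is at least 2. Combining the bounds, tw(G) = 2.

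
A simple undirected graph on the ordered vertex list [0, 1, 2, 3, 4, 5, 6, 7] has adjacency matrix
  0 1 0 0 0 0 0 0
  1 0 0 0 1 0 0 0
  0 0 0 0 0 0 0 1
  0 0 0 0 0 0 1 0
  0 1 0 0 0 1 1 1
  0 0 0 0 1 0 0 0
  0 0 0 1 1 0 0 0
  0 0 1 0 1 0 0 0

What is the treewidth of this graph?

1

A width-1 tree decomposition is:
Bags: B1 = {1, 4}  B2 = {4, 6}  B3 = {4, 5}  B4 = {3, 6}  B5 = {4, 7}  B6 = {0, 1}  B7 = {2, 7}
Tree: B1–B2, B2–B3, B2–B4, B2–B5, B1–B6, B5–B7
Each bag holds 2 vertices, so the decomposition has width 1, which upper-bounds the treewidth. G has an edge, so its treewidth is at least 1. The upper and lower bounds meet at 1, so that is the treewidth.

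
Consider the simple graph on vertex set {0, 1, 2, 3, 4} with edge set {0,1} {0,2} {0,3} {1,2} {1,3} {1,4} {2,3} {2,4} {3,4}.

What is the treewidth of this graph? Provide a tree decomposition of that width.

Every bag has size at most 4, so the width is 4 − 1 = 3 and tw(G) ≤ 3. For the lower bound, the 4 vertices {0, 1, 2, 3} are pairwise adjacent, and any tree decomposition puts a clique entirely inside one bag — forcing width ≥ 3. The upper and lower bounds meet at 3, so that is the treewidth.

Treewidth 3.
One such decomposition:
Bags: B1 = {0, 1, 2, 3}  B2 = {1, 2, 3, 4}
Tree: B1–B2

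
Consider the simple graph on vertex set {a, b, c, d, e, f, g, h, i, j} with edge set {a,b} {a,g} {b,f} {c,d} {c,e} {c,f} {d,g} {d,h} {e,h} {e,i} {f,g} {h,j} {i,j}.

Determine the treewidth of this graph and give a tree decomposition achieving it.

The largest bag has 3 vertices, giving width 2; this decomposition certifies tw(G) ≤ 2. The edges j–i–e–h–j form a cycle, so G is not a tree and its treewidth is at least 2. Combining the bounds, tw(G) = 2.

Treewidth 2.
One optimal decomposition is:
Bags: B1 = {h, i, j}  B2 = {e, h, i}  B3 = {d, e, h}  B4 = {c, d, e}  B5 = {c, d, g}  B6 = {c, f, g}  B7 = {a, f, g}  B8 = {a, b, f}
Tree: B1–B2, B2–B3, B3–B4, B4–B5, B5–B6, B6–B7, B7–B8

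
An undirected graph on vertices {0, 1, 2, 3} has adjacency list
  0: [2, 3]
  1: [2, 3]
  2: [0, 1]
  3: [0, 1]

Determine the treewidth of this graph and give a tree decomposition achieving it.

The largest bag has 3 vertices, giving width 2; this decomposition certifies tw(G) ≤ 2. Since 1–3–0–2–1 is a cycle in G, G is not acyclic. Forests are exactly the graphs of treewidth ≤ 1, so tw(G) ≥ 2. Combining the bounds, tw(G) = 2.

Treewidth 2.
One optimal decomposition is:
Bags: B1 = {0, 1, 3}  B2 = {0, 1, 2}
Tree: B1–B2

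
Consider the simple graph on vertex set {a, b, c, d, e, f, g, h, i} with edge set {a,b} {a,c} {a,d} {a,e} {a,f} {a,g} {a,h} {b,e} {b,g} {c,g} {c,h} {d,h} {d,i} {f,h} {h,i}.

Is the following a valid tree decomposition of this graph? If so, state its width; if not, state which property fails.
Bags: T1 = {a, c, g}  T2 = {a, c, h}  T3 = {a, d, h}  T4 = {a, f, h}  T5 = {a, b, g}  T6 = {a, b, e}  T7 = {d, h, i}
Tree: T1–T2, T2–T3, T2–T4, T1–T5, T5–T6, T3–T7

Vertex coverage: the bags together contain {a, b, c, d, e, f, g, h, i}, the full vertex set. Edge coverage: each edge of G has both endpoints in at least one bag. Running intersection: for every vertex, the bags containing it form a connected subtree. All three properties hold, so this is a valid tree decomposition of width max|bag| − 1 = 2, and hence tw(G) ≤ 2.

Yes; width 2.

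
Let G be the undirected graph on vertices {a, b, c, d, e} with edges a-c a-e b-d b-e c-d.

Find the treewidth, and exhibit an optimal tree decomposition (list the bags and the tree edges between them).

Each bag holds 3 vertices, so the decomposition has width 2, which upper-bounds the treewidth. Since c–a–e–b–d–c is a cycle in G, G is not acyclic. Forests are exactly the graphs of treewidth ≤ 1, so tw(G) ≥ 2. The upper and lower bounds meet at 2, so that is the treewidth.

Treewidth 2.
One optimal decomposition is:
Bags: B1 = {a, c, e}  B2 = {b, c, e}  B3 = {b, c, d}
Tree: B1–B2, B2–B3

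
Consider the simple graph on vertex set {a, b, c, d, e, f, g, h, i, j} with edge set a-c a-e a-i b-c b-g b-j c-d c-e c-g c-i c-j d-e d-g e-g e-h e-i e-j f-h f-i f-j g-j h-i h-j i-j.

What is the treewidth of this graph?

3

A width-3 tree decomposition is:
Bags: B1 = {c, e, g, j}  B2 = {c, e, i, j}  B3 = {c, d, e, g}  B4 = {e, h, i, j}  B5 = {a, c, e, i}  B6 = {b, c, g, j}  B7 = {f, h, i, j}
Tree: B1–B2, B1–B3, B2–B4, B2–B5, B1–B6, B4–B7
The largest bag has 4 vertices, giving width 3; this decomposition certifies tw(G) ≤ 3. Conversely, {e, h, i, j} is a clique of size 4, and the vertices of any clique must share a bag in every tree decomposition; so some bag has ≥ 4 vertices and tw(G) ≥ 3. Combining the bounds, tw(G) = 3.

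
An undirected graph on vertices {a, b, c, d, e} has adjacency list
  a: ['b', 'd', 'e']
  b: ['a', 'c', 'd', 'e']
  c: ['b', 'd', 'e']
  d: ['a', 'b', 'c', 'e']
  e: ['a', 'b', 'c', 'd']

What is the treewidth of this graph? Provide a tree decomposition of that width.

The largest bag has 4 vertices, giving width 3; this decomposition certifies tw(G) ≤ 3. Conversely, {b, c, d, e} is a clique of size 4, and the vertices of any clique must share a bag in every tree decomposition; so some bag has ≥ 4 vertices and tw(G) ≥ 3. The upper and lower bounds meet at 3, so that is the treewidth.

Treewidth 3.
One such decomposition:
Bags: B1 = {b, c, d, e}  B2 = {a, b, d, e}
Tree: B1–B2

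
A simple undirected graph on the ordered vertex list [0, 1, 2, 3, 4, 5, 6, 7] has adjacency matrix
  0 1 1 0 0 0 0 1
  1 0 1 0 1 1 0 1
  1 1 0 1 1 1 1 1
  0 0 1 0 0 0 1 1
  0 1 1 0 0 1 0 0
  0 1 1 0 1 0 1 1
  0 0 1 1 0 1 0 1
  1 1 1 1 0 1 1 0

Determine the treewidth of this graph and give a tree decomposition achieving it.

Treewidth 3.
Bags: B1 = {1, 2, 5, 7}  B2 = {2, 5, 6, 7}  B3 = {1, 2, 4, 5}  B4 = {2, 3, 6, 7}  B5 = {0, 1, 2, 7}
Tree: B1–B2, B1–B3, B2–B4, B1–B5

Every bag has size at most 4, so the width is 4 − 1 = 3 and tw(G) ≤ 3. Conversely, {1, 2, 4, 5} is a clique of size 4, and the vertices of any clique must share a bag in every tree decomposition; so some bag has ≥ 4 vertices and tw(G) ≥ 3. Therefore the treewidth is 3.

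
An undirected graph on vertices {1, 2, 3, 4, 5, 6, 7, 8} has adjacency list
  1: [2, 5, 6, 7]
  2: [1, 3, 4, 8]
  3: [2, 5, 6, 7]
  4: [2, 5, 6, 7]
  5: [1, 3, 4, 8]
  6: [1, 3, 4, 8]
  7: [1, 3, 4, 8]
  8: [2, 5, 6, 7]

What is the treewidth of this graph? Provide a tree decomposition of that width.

Treewidth 4.
One such decomposition:
Bags: B1 = {1, 3, 4, 5, 8}  B2 = {1, 2, 3, 4, 8}  B3 = {1, 3, 4, 7, 8}  B4 = {1, 3, 4, 6, 8}
Tree: B1–B2, B2–B3, B3–B4

Each bag holds 5 vertices, so the decomposition has width 4, which upper-bounds the treewidth. For the lower bound: the 5 vertex sets {5,8}, {1,2}, {4,7}, {3}, {6} are disjoint, each induces a connected subgraph, and every pair is joined by at least one edge of G. Contracting each set to a single vertex therefore yields K_{5} as a minor, and since treewidth is minor-monotone, tw(G) ≥ tw(K_{5}) = 4. The upper and lower bounds meet at 4, so that is the treewidth.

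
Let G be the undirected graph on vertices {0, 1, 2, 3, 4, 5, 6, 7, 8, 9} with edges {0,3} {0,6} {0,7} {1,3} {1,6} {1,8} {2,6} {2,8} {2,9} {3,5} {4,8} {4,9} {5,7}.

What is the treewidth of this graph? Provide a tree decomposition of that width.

Treewidth 2.
Bags: B1 = {3, 5, 7}  B2 = {0, 3, 7}  B3 = {0, 1, 3}  B4 = {0, 1, 6}  B5 = {1, 6, 8}  B6 = {2, 6, 8}  B7 = {2, 4, 8}  B8 = {2, 4, 9}
Tree: B1–B2, B2–B3, B3–B4, B4–B5, B5–B6, B6–B7, B7–B8

Each bag holds 3 vertices, so the decomposition has width 2, which upper-bounds the treewidth. For the lower bound, G contains the cycle 5–7–0–3–5, so G is not a forest; only forests have treewidth ≤ 1, hence tw(G) ≥ 2. Combining the bounds, tw(G) = 2.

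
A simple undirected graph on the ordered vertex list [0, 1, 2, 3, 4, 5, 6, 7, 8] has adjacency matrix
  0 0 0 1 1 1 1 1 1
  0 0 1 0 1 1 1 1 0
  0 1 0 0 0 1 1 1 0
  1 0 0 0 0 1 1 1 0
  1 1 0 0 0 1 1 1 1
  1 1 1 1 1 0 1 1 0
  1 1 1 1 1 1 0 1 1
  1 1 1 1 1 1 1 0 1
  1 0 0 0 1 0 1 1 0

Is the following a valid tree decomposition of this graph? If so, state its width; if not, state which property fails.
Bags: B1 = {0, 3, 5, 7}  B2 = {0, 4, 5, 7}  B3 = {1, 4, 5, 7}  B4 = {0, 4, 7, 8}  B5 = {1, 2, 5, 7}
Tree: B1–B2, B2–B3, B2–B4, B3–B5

No — vertex 6 appears in no bag.

A tree decomposition must satisfy three properties: every vertex lies in some bag; for every edge, both endpoints lie together in some bag; and for every vertex, the bags containing it form a connected subtree. Here vertex 6 appears in no bag, so the decomposition is invalid.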